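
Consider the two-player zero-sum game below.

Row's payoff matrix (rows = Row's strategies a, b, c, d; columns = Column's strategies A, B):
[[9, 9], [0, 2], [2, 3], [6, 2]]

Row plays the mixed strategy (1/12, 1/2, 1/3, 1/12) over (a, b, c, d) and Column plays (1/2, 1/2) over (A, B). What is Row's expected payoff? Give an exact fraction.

29/12

Against (1/2, 1/2), each row's expected payoff is a: 9; b: 1; c: 5/2; d: 4.
Taking the (1/12, 1/2, 1/3, 1/12)-weighted average: (1/12)·(9) + (1/2)·(1) + (1/3)·(5/2) + (1/12)·(4) = 29/12.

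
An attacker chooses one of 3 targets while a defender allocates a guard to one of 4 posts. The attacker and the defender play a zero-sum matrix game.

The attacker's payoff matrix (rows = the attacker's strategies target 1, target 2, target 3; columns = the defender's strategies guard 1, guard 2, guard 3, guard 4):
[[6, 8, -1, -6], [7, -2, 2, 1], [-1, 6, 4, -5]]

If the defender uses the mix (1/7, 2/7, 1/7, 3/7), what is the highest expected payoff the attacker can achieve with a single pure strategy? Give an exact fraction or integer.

target 1: (6)·(1/7) + (8)·(2/7) + (-1)·(1/7) + (-6)·(3/7) = 3/7.
target 2: (7)·(1/7) + (-2)·(2/7) + (2)·(1/7) + (1)·(3/7) = 8/7.
target 3: (-1)·(1/7) + (6)·(2/7) + (4)·(1/7) + (-5)·(3/7) = 0.
The best pure response is target 2 with expected payoff 8/7.

8/7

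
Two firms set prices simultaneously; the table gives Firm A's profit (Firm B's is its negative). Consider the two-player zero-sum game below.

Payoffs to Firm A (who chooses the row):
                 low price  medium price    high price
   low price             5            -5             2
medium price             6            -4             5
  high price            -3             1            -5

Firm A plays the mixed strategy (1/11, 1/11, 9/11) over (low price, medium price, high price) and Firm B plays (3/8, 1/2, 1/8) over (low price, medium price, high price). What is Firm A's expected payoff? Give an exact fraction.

-43/44

Against (3/8, 1/2, 1/8), each row's expected payoff is low price: -3/8; medium price: 7/8; high price: -5/4.
Taking the (1/11, 1/11, 9/11)-weighted average: (1/11)·(-3/8) + (1/11)·(7/8) + (9/11)·(-5/4) = -43/44.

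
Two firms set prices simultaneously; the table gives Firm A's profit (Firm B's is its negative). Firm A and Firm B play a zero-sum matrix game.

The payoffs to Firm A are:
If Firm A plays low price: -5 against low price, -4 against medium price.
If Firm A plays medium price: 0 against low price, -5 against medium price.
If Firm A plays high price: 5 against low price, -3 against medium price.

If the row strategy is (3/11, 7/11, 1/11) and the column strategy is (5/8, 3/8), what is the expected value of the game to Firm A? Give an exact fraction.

Against (5/8, 3/8), each row's expected payoff is low price: -37/8; medium price: -15/8; high price: 2.
Taking the (3/11, 7/11, 1/11)-weighted average: (3/11)·(-37/8) + (7/11)·(-15/8) + (1/11)·(2) = -25/11.

-25/11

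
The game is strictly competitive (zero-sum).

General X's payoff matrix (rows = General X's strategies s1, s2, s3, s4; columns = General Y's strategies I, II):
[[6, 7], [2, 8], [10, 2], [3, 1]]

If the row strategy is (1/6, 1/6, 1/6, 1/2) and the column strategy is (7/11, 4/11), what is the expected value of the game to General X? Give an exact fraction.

Against (7/11, 4/11), each row's expected payoff is s1: 70/11; s2: 46/11; s3: 78/11; s4: 25/11.
Taking the (1/6, 1/6, 1/6, 1/2)-weighted average: (1/6)·(70/11) + (1/6)·(46/11) + (1/6)·(78/11) + (1/2)·(25/11) = 269/66.

269/66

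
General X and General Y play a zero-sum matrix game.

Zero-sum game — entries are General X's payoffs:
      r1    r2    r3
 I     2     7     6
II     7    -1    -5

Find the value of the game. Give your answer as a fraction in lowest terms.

13/4

Column r2 is strictly dominated by r3 for General Y (it gives General X more in every row).
The remaining 2×2 game on (I, II) × (r1, r3) has no saddle point. Let General X play I with probability p; indifference gives 2p + 7(1−p) = 6p − 5(1−p), so p = 3/4.
Similarly General Y's optimal q on r1 is 11/16, and the value is 2·(11/16) + (6)·(5/16) = 13/4.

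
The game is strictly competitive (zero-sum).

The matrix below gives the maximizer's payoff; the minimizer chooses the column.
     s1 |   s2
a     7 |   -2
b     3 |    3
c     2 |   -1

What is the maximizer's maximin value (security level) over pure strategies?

3

The worst-case payoff for each row is a: -2, b: 3, c: -1.
The best of these is 3.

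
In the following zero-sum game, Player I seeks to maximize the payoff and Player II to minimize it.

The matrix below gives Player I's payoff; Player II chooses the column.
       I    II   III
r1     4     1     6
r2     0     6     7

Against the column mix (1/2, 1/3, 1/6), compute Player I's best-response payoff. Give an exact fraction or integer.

10/3

r1: (4)·(1/2) + (1)·(1/3) + (6)·(1/6) = 10/3.
r2: (0)·(1/2) + (6)·(1/3) + (7)·(1/6) = 19/6.
The best pure response is r1 with expected payoff 10/3.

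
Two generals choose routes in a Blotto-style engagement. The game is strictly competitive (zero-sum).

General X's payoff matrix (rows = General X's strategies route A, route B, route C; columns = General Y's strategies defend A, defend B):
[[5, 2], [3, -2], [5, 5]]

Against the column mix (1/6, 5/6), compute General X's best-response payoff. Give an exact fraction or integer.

5

route A: (5)·(1/6) + (2)·(5/6) = 5/2.
route B: (3)·(1/6) + (-2)·(5/6) = -7/6.
route C: (5)·(1/6) + (5)·(5/6) = 5.
The best pure response is route C with expected payoff 5.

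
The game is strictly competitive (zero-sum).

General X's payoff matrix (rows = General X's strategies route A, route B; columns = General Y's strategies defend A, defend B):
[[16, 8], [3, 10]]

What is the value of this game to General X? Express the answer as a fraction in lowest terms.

136/15

Row minima are 8 and 3, so General X's maximin is 8; column maxima are 16 and 10, so General Y's minimax is 10. These differ, so the equilibrium is in mixed strategies.
Let General X play route A with probability p. General Y is indifferent when 16p + 3(1−p) = 8p + 10(1−p), giving p = 7/15.
Let General Y play defend A with probability q. General X is indifferent when 16q + 8(1−q) = 3q + 10(1−q), giving q = 2/15.
The value is 16·(2/15) + (8)·(13/15) = 136/15.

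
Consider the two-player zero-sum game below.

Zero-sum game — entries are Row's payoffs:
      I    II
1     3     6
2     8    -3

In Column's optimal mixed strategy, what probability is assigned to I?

9/14

Row minima are 3 and -3, so Row's maximin is 3; column maxima are 8 and 6, so Column's minimax is 6. These differ, so the equilibrium is in mixed strategies.
Let Column play I with probability q. Row is indifferent when 3q + 6(1−q) = 8q − 3(1−q), giving q = 9/14.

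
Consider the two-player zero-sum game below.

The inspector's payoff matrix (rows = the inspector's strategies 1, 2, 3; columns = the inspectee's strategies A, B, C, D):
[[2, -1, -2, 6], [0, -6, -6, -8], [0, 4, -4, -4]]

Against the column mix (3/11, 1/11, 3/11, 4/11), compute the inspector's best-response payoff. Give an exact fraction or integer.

23/11

1: (2)·(3/11) + (-1)·(1/11) + (-2)·(3/11) + (6)·(4/11) = 23/11.
2: (0)·(3/11) + (-6)·(1/11) + (-6)·(3/11) + (-8)·(4/11) = -56/11.
3: (0)·(3/11) + (4)·(1/11) + (-4)·(3/11) + (-4)·(4/11) = -24/11.
The best pure response is 1 with expected payoff 23/11.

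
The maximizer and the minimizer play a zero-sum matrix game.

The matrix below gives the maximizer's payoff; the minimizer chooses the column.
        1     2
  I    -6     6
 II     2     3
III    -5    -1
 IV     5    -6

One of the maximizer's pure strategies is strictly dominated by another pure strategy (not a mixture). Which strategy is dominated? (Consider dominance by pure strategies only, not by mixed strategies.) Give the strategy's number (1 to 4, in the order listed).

Compare III with II: 2 > -5, 3 > -1.
So II strictly dominates III for the maximizer; III is strictly dominated.

3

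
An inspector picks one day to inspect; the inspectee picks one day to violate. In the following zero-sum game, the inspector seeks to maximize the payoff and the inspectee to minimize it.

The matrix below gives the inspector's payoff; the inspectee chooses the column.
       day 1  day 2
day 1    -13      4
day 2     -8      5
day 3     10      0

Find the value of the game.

50/23

Row day 1 is strictly dominated by row day 2, so the inspector never plays it.
The remaining 2×2 game on (day 2, day 3) × (day 1, day 2) has no saddle point. Let the inspector play day 2 with probability p; indifference gives −8p + 10(1−p) = 5p, so p = 10/23.
Similarly the inspectee's optimal q on day 1 is 5/23, and the value is -8·(5/23) + (5)·(18/23) = 50/23.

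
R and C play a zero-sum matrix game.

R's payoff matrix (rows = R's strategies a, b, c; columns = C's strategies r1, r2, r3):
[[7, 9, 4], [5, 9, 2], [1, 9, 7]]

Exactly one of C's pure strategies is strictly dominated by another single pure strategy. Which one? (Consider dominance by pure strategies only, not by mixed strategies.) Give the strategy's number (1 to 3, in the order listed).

2

C prefers columns that give R less. Compare r2 with r1: 7 < 9, 5 < 9, 1 < 9.
So r1 strictly dominates r2 for C; r2 is strictly dominated.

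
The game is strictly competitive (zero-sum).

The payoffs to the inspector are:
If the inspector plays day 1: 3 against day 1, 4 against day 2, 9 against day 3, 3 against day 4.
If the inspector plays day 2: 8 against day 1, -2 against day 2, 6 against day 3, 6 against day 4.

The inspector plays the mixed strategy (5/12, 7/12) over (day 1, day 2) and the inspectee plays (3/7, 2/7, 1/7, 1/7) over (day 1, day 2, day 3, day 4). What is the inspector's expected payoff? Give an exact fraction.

123/28

Against (3/7, 2/7, 1/7, 1/7), each row's expected payoff is day 1: 29/7; day 2: 32/7.
Taking the (5/12, 7/12)-weighted average: (5/12)·(29/7) + (7/12)·(32/7) = 123/28.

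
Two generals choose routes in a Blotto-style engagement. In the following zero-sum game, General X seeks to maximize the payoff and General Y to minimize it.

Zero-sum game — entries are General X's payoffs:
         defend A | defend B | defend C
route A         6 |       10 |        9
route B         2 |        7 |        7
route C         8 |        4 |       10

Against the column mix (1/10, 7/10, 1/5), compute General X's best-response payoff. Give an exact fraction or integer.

47/5

route A: (6)·(1/10) + (10)·(7/10) + (9)·(1/5) = 47/5.
route B: (2)·(1/10) + (7)·(7/10) + (7)·(1/5) = 13/2.
route C: (8)·(1/10) + (4)·(7/10) + (10)·(1/5) = 28/5.
The best pure response is route A with expected payoff 47/5.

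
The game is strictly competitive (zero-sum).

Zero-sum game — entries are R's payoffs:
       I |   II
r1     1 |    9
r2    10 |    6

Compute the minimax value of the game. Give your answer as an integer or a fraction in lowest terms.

Row minima are 1 and 6, so R's maximin is 6; column maxima are 10 and 9, so C's minimax is 9. These differ, so the equilibrium is in mixed strategies.
Let R play r1 with probability p. C is indifferent when p + 10(1−p) = 9p + 6(1−p), giving p = 1/3.
Let C play I with probability q. R is indifferent when q + 9(1−q) = 10q + 6(1−q), giving q = 1/4.
The value is 1·(1/4) + (9)·(3/4) = 7.

7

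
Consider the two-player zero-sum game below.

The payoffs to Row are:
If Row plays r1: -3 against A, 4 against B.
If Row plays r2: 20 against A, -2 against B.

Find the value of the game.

74/29

Row minima are -3 and -2, so Row's maximin is -2; column maxima are 20 and 4, so Column's minimax is 4. These differ, so the equilibrium is in mixed strategies.
Let Row play r1 with probability p. Column is indifferent when −3p + 20(1−p) = 4p − 2(1−p), giving p = 22/29.
Let Column play A with probability q. Row is indifferent when −3q + 4(1−q) = 20q − 2(1−q), giving q = 6/29.
The value is -3·(6/29) + (4)·(23/29) = 74/29.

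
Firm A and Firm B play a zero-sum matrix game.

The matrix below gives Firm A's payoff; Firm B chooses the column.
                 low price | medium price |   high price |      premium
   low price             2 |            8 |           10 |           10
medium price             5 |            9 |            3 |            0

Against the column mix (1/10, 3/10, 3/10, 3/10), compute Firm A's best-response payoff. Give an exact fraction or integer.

43/5

low price: (2)·(1/10) + (8)·(3/10) + (10)·(3/10) + (10)·(3/10) = 43/5.
medium price: (5)·(1/10) + (9)·(3/10) + (3)·(3/10) + (0)·(3/10) = 41/10.
The best pure response is low price with expected payoff 43/5.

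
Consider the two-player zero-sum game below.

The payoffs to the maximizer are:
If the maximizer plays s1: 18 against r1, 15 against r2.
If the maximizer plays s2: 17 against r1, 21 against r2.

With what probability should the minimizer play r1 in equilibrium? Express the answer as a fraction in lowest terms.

6/7

Row minima are 15 and 17, so the maximizer's maximin is 17; column maxima are 18 and 21, so the minimizer's minimax is 18. These differ, so the equilibrium is in mixed strategies.
Let the minimizer play r1 with probability q. The maximizer is indifferent when 18q + 15(1−q) = 17q + 21(1−q), giving q = 6/7.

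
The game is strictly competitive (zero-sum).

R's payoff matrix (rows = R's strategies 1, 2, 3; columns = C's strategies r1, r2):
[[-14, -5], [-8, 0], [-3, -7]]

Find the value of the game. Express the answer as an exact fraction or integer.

-14/3

Row 1 is strictly dominated by row 2, so R never plays it.
The remaining 2×2 game on (2, 3) × (r1, r2) has no saddle point. Let R play 2 with probability p; indifference gives −8p − 3(1−p) = −7(1−p), so p = 1/3.
Similarly C's optimal q on r1 is 7/12, and the value is -8·(7/12) + (0)·(5/12) = -14/3.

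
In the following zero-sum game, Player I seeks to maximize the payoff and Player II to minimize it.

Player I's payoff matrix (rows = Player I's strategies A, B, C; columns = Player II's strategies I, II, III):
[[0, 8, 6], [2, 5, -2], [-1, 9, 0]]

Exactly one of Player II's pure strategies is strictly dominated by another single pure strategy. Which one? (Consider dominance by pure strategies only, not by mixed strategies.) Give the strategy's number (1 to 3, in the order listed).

Player II prefers columns that give Player I less. Compare II with I: 0 < 8, 2 < 5, -1 < 9.
So I strictly dominates II for Player II; II is strictly dominated.

2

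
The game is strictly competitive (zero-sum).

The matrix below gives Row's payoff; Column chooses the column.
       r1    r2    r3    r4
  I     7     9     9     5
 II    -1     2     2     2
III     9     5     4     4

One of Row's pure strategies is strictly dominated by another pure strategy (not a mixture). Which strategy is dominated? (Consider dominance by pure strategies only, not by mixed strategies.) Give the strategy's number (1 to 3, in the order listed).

Compare II with I: 7 > -1, 9 > 2, 9 > 2, 5 > 2.
So I strictly dominates II for Row; II is strictly dominated.

2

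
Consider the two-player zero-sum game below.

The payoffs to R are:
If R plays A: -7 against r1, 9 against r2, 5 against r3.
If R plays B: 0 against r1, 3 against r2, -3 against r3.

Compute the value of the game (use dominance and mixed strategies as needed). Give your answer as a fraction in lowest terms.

-7/5

Column r2 is strictly dominated by r3 for C (it gives R more in every row).
The remaining 2×2 game on (A, B) × (r1, r3) has no saddle point. Let R play A with probability p; indifference gives −7p = 5p − 3(1−p), so p = 1/5.
Similarly C's optimal q on r1 is 8/15, and the value is -7·(8/15) + (5)·(7/15) = -7/5.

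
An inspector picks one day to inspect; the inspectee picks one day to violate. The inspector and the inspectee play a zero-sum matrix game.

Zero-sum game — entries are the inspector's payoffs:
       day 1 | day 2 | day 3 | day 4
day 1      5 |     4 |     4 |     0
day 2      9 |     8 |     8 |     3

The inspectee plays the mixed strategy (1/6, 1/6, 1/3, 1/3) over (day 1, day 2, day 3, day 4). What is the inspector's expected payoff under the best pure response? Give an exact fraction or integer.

13/2

day 1: (5)·(1/6) + (4)·(1/6) + (4)·(1/3) + (0)·(1/3) = 17/6.
day 2: (9)·(1/6) + (8)·(1/6) + (8)·(1/3) + (3)·(1/3) = 13/2.
The best pure response is day 2 with expected payoff 13/2.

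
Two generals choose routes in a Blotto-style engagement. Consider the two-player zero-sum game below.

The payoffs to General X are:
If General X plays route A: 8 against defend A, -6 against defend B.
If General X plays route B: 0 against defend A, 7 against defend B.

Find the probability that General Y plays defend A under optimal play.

Row minima are -6 and 0, so General X's maximin is 0; column maxima are 8 and 7, so General Y's minimax is 7. These differ, so the equilibrium is in mixed strategies.
Let General Y play defend A with probability q. General X is indifferent when 8q − 6(1−q) = 7(1−q), giving q = 13/21.

13/21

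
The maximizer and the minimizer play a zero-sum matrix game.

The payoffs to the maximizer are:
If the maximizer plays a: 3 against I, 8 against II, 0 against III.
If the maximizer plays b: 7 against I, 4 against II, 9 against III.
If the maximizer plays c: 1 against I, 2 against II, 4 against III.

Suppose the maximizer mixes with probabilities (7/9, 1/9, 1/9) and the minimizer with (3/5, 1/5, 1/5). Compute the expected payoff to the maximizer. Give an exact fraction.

Against (3/5, 1/5, 1/5), each row's expected payoff is a: 17/5; b: 34/5; c: 9/5.
Taking the (7/9, 1/9, 1/9)-weighted average: (7/9)·(17/5) + (1/9)·(34/5) + (1/9)·(9/5) = 18/5.

18/5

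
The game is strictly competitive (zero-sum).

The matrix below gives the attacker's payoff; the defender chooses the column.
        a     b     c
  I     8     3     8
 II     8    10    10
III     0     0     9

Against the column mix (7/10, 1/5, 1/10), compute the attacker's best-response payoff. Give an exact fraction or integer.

I: (8)·(7/10) + (3)·(1/5) + (8)·(1/10) = 7.
II: (8)·(7/10) + (10)·(1/5) + (10)·(1/10) = 43/5.
III: (0)·(7/10) + (0)·(1/5) + (9)·(1/10) = 9/10.
The best pure response is II with expected payoff 43/5.

43/5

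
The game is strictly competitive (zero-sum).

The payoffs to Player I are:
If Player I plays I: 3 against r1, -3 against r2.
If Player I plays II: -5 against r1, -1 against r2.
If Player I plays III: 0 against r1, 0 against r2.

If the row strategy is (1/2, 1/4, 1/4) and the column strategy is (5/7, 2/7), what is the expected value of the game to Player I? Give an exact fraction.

Against (5/7, 2/7), each row's expected payoff is I: 9/7; II: -27/7; III: 0.
Taking the (1/2, 1/4, 1/4)-weighted average: (1/2)·(9/7) + (1/4)·(-27/7) + (1/4)·(0) = -9/28.

-9/28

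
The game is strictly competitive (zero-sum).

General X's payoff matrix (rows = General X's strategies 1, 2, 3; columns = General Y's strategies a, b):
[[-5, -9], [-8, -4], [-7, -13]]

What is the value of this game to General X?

Row 3 is strictly dominated by row 1, so General X never plays it.
The remaining 2×2 game on (1, 2) × (a, b) has no saddle point. Let General X play 1 with probability p; indifference gives −5p − 8(1−p) = −9p − 4(1−p), so p = 1/2.
Similarly General Y's optimal q on a is 5/8, and the value is -5·(5/8) + (-9)·(3/8) = -13/2.

-13/2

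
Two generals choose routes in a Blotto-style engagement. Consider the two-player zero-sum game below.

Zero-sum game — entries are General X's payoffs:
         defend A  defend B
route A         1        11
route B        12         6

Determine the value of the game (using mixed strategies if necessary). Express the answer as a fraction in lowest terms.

63/8

Row minima are 1 and 6, so General X's maximin is 6; column maxima are 12 and 11, so General Y's minimax is 11. These differ, so the equilibrium is in mixed strategies.
Let General X play route A with probability p. General Y is indifferent when p + 12(1−p) = 11p + 6(1−p), giving p = 3/8.
Let General Y play defend A with probability q. General X is indifferent when q + 11(1−q) = 12q + 6(1−q), giving q = 5/16.
The value is 1·(5/16) + (11)·(11/16) = 63/8.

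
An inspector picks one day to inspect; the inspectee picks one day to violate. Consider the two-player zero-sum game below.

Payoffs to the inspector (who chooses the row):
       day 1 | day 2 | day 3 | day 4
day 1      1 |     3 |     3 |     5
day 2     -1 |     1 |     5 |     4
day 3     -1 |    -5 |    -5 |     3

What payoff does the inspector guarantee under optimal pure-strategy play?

1

Row minima: 1, -1, -5 → the inspector's maximin is 1.
Column maxima: 1, 3, 5, 5 → the inspectee's minimax is 1.
They coincide at (day 1, day 1), so the value is 1.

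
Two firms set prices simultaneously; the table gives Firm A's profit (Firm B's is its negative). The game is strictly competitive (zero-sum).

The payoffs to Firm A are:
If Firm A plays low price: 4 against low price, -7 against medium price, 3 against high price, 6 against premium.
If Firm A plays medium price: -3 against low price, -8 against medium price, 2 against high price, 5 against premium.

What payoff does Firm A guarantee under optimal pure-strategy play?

Row minima: -7, -8 → Firm A's maximin is -7.
Column maxima: 4, -7, 3, 6 → Firm B's minimax is -7.
They coincide at (low price, medium price), so the value is -7.

-7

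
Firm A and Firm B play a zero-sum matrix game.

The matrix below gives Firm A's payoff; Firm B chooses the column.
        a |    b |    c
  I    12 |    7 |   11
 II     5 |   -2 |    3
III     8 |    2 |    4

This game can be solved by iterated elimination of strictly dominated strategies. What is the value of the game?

7

Column a is strictly dominated by b for Firm B (7<12, -2<5, 2<8); eliminate a.
Column c is strictly dominated by b for Firm B (7<11, -2<3, 2<4); eliminate c.
Row III is strictly dominated by row I (7>2); eliminate III.
Row II is strictly dominated by row I (7>-2); eliminate II.
Only (I, b) remains, with payoff 7.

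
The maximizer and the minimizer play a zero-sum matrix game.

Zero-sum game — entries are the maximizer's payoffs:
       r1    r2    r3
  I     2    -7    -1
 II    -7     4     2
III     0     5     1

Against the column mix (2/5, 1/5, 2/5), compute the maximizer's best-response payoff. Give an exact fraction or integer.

7/5

I: (2)·(2/5) + (-7)·(1/5) + (-1)·(2/5) = -1.
II: (-7)·(2/5) + (4)·(1/5) + (2)·(2/5) = -6/5.
III: (0)·(2/5) + (5)·(1/5) + (1)·(2/5) = 7/5.
The best pure response is III with expected payoff 7/5.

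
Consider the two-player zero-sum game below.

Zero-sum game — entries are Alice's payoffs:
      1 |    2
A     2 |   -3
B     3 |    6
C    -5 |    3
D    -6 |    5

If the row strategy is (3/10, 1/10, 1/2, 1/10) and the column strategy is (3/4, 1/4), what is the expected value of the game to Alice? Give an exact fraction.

Against (3/4, 1/4), each row's expected payoff is A: 3/4; B: 15/4; C: -3; D: -13/4.
Taking the (3/10, 1/10, 1/2, 1/10)-weighted average: (3/10)·(3/4) + (1/10)·(15/4) + (1/2)·(-3) + (1/10)·(-13/4) = -49/40.

-49/40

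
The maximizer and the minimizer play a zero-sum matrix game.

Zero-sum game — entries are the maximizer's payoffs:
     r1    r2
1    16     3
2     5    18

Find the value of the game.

21/2

Row minima are 3 and 5, so the maximizer's maximin is 5; column maxima are 16 and 18, so the minimizer's minimax is 16. These differ, so the equilibrium is in mixed strategies.
Let the maximizer play 1 with probability p. The minimizer is indifferent when 16p + 5(1−p) = 3p + 18(1−p), giving p = 1/2.
Let the minimizer play r1 with probability q. The maximizer is indifferent when 16q + 3(1−q) = 5q + 18(1−q), giving q = 15/26.
The value is 16·(15/26) + (3)·(11/26) = 21/2.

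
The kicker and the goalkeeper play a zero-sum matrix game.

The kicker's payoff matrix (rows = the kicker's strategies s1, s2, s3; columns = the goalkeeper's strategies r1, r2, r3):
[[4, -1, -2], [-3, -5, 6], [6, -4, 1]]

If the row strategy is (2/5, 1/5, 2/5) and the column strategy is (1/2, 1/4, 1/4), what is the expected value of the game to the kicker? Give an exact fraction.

23/20

Against (1/2, 1/4, 1/4), each row's expected payoff is s1: 5/4; s2: -5/4; s3: 9/4.
Taking the (2/5, 1/5, 2/5)-weighted average: (2/5)·(5/4) + (1/5)·(-5/4) + (2/5)·(9/4) = 23/20.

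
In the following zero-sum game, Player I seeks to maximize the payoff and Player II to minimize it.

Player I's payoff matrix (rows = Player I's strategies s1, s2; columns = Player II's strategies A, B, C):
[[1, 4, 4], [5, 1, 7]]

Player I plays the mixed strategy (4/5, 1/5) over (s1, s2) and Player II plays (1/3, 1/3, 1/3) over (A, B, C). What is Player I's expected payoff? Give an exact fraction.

Against (1/3, 1/3, 1/3), each row's expected payoff is s1: 3; s2: 13/3.
Taking the (4/5, 1/5)-weighted average: (4/5)·(3) + (1/5)·(13/3) = 49/15.

49/15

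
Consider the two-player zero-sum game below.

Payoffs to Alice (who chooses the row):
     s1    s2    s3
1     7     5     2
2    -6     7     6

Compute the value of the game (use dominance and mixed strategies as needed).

Column s2 is strictly dominated by s3 for Bob (it gives Alice more in every row).
The remaining 2×2 game on (1, 2) × (s1, s3) has no saddle point. Let Alice play 1 with probability p; indifference gives 7p − 6(1−p) = 2p + 6(1−p), so p = 12/17.
Similarly Bob's optimal q on s1 is 4/17, and the value is 7·(4/17) + (2)·(13/17) = 54/17.

54/17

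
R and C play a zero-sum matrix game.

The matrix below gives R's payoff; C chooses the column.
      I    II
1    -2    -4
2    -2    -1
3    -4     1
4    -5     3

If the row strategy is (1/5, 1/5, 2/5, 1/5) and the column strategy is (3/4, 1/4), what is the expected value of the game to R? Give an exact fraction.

-51/20

Against (3/4, 1/4), each row's expected payoff is 1: -5/2; 2: -7/4; 3: -11/4; 4: -3.
Taking the (1/5, 1/5, 2/5, 1/5)-weighted average: (1/5)·(-5/2) + (1/5)·(-7/4) + (2/5)·(-11/4) + (1/5)·(-3) = -51/20.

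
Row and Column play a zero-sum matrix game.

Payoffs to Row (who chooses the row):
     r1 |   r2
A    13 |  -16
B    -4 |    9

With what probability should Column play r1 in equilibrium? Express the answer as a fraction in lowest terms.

Row minima are -16 and -4, so Row's maximin is -4; column maxima are 13 and 9, so Column's minimax is 9. These differ, so the equilibrium is in mixed strategies.
Let Column play r1 with probability q. Row is indifferent when 13q − 16(1−q) = −4q + 9(1−q), giving q = 25/42.

25/42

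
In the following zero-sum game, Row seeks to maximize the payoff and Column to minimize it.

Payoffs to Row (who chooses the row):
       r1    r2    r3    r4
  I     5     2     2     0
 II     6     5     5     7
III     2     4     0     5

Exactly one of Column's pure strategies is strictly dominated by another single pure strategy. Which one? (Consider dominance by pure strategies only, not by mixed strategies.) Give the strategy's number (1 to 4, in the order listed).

1

Column prefers columns that give Row less. Compare r1 with r3: 2 < 5, 5 < 6, 0 < 2.
So r3 strictly dominates r1 for Column; r1 is strictly dominated.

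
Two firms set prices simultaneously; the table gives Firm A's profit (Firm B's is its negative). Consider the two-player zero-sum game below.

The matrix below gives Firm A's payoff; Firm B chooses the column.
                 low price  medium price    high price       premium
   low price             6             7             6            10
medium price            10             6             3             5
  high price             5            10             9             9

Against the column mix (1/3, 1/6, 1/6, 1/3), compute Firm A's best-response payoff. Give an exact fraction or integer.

low price: (6)·(1/3) + (7)·(1/6) + (6)·(1/6) + (10)·(1/3) = 15/2.
medium price: (10)·(1/3) + (6)·(1/6) + (3)·(1/6) + (5)·(1/3) = 13/2.
high price: (5)·(1/3) + (10)·(1/6) + (9)·(1/6) + (9)·(1/3) = 47/6.
The best pure response is high price with expected payoff 47/6.

47/6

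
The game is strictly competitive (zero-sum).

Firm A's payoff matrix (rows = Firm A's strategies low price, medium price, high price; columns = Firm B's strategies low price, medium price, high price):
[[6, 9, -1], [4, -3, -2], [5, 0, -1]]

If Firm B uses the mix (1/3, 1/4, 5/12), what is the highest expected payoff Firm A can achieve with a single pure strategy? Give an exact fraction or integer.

low price: (6)·(1/3) + (9)·(1/4) + (-1)·(5/12) = 23/6.
medium price: (4)·(1/3) + (-3)·(1/4) + (-2)·(5/12) = -1/4.
high price: (5)·(1/3) + (0)·(1/4) + (-1)·(5/12) = 5/4.
The best pure response is low price with expected payoff 23/6.

23/6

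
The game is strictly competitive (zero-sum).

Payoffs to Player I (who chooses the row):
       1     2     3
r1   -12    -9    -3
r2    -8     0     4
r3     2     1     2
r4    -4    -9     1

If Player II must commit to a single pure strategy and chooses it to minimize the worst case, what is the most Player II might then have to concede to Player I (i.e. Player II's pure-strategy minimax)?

The worst case (largest entry) in each column is 1: 2, 2: 1, 3: 4.
The best (smallest) of these is 1.

1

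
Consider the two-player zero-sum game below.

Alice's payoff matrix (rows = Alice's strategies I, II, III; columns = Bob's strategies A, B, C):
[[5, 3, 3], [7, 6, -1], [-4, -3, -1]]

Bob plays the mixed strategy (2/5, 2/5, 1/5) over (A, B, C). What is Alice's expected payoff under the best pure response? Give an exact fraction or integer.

I: (5)·(2/5) + (3)·(2/5) + (3)·(1/5) = 19/5.
II: (7)·(2/5) + (6)·(2/5) + (-1)·(1/5) = 5.
III: (-4)·(2/5) + (-3)·(2/5) + (-1)·(1/5) = -3.
The best pure response is II with expected payoff 5.

5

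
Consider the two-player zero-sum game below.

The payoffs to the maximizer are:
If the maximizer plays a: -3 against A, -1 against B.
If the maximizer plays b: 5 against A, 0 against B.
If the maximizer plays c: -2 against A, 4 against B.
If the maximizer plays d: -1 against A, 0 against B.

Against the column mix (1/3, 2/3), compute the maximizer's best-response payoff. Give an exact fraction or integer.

a: (-3)·(1/3) + (-1)·(2/3) = -5/3.
b: (5)·(1/3) + (0)·(2/3) = 5/3.
c: (-2)·(1/3) + (4)·(2/3) = 2.
d: (-1)·(1/3) + (0)·(2/3) = -1/3.
The best pure response is c with expected payoff 2.

2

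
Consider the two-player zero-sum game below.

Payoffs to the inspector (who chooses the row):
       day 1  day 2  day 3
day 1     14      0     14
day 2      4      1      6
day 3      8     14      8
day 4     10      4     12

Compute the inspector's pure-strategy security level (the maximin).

The worst-case payoff for each row is day 1: 0, day 2: 1, day 3: 8, day 4: 4.
The best of these is 8.

8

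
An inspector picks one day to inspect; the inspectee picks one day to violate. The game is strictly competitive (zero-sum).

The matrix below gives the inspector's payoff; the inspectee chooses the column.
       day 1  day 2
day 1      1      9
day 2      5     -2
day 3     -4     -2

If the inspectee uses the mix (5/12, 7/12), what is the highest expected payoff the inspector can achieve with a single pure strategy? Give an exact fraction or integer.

day 1: (1)·(5/12) + (9)·(7/12) = 17/3.
day 2: (5)·(5/12) + (-2)·(7/12) = 11/12.
day 3: (-4)·(5/12) + (-2)·(7/12) = -17/6.
The best pure response is day 1 with expected payoff 17/3.

17/3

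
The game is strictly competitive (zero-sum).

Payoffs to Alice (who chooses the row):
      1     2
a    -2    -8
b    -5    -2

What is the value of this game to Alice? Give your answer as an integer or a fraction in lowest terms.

-4

Row minima are -8 and -5, so Alice's maximin is -5; column maxima are -2 and -2, so Bob's minimax is -2. These differ, so the equilibrium is in mixed strategies.
Let Alice play a with probability p. Bob is indifferent when −2p − 5(1−p) = −8p − 2(1−p), giving p = 1/3.
Let Bob play 1 with probability q. Alice is indifferent when −2q − 8(1−q) = −5q − 2(1−q), giving q = 2/3.
The value is -2·(2/3) + (-8)·(1/3) = -4.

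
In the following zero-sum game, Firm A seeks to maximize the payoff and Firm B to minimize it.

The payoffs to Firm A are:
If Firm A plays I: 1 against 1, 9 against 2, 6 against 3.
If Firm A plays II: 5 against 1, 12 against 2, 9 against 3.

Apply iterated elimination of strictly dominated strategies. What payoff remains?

Row I is strictly dominated by row II (5>1, 12>9, 9>6); eliminate I.
Column 2 is strictly dominated by 1 for Firm B (5<12); eliminate 2.
Column 3 is strictly dominated by 1 for Firm B (5<9); eliminate 3.
Only (II, 1) remains, with payoff 5.

5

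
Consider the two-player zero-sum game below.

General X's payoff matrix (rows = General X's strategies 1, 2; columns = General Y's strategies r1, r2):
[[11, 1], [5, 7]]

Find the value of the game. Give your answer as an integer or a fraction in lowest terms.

6

Row minima are 1 and 5, so General X's maximin is 5; column maxima are 11 and 7, so General Y's minimax is 7. These differ, so the equilibrium is in mixed strategies.
Let General X play 1 with probability p. General Y is indifferent when 11p + 5(1−p) = p + 7(1−p), giving p = 1/6.
Let General Y play r1 with probability q. General X is indifferent when 11q + (1−q) = 5q + 7(1−q), giving q = 1/2.
The value is 11·(1/2) + (1)·(1/2) = 6.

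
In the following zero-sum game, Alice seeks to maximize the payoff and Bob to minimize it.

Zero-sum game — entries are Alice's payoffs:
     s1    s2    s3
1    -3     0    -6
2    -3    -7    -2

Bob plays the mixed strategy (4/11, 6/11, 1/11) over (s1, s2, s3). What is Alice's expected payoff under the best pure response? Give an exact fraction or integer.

-18/11

1: (-3)·(4/11) + (0)·(6/11) + (-6)·(1/11) = -18/11.
2: (-3)·(4/11) + (-7)·(6/11) + (-2)·(1/11) = -56/11.
The best pure response is 1 with expected payoff -18/11.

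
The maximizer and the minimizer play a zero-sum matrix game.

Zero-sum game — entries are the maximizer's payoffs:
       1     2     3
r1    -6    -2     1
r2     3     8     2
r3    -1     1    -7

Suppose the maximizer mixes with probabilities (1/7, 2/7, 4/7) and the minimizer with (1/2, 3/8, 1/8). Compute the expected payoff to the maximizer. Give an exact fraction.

15/56

Against (1/2, 3/8, 1/8), each row's expected payoff is r1: -29/8; r2: 19/4; r3: -1.
Taking the (1/7, 2/7, 4/7)-weighted average: (1/7)·(-29/8) + (2/7)·(19/4) + (4/7)·(-1) = 15/56.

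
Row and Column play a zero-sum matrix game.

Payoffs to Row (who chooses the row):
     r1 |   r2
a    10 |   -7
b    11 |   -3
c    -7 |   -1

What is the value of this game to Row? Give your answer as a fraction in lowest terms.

Row a is strictly dominated by row b, so Row never plays it.
The remaining 2×2 game on (b, c) × (r1, r2) has no saddle point. Let Row play b with probability p; indifference gives 11p − 7(1−p) = −3p − (1−p), so p = 3/10.
Similarly Column's optimal q on r1 is 1/10, and the value is 11·(1/10) + (-3)·(9/10) = -8/5.

-8/5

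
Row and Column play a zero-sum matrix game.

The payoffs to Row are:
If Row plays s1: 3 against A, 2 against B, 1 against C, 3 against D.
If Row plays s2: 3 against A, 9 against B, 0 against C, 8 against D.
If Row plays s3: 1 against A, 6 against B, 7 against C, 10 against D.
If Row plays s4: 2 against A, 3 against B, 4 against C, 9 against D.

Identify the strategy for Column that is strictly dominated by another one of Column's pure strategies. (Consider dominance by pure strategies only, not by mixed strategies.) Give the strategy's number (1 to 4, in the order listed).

Column prefers columns that give Row less. Compare D with C: 1 < 3, 0 < 8, 7 < 10, 4 < 9.
So C strictly dominates D for Column; D is strictly dominated.

4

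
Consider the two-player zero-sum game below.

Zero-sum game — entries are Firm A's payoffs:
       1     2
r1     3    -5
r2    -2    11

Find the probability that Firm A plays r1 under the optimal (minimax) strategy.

13/21

Row minima are -5 and -2, so Firm A's maximin is -2; column maxima are 3 and 11, so Firm B's minimax is 3. These differ, so the equilibrium is in mixed strategies.
Let Firm A play r1 with probability p. Firm B is indifferent when 3p − 2(1−p) = −5p + 11(1−p), giving p = 13/21.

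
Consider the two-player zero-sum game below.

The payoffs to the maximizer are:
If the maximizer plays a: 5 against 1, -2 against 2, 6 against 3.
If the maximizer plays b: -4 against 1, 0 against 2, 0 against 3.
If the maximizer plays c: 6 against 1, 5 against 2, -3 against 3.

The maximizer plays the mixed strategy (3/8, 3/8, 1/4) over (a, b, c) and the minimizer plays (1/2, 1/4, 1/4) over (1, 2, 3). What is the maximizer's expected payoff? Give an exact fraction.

Against (1/2, 1/4, 1/4), each row's expected payoff is a: 7/2; b: -2; c: 7/2.
Taking the (3/8, 3/8, 1/4)-weighted average: (3/8)·(7/2) + (3/8)·(-2) + (1/4)·(7/2) = 23/16.

23/16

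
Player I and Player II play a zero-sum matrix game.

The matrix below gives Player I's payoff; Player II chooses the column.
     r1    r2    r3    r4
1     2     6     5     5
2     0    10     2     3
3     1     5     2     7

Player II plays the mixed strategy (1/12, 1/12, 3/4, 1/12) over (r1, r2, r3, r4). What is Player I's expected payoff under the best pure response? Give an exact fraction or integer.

29/6

1: (2)·(1/12) + (6)·(1/12) + (5)·(3/4) + (5)·(1/12) = 29/6.
2: (0)·(1/12) + (10)·(1/12) + (2)·(3/4) + (3)·(1/12) = 31/12.
3: (1)·(1/12) + (5)·(1/12) + (2)·(3/4) + (7)·(1/12) = 31/12.
The best pure response is 1 with expected payoff 29/6.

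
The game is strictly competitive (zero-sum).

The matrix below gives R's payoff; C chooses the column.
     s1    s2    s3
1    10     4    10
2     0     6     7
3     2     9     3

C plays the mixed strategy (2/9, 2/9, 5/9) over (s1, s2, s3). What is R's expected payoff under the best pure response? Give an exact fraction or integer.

1: (10)·(2/9) + (4)·(2/9) + (10)·(5/9) = 26/3.
2: (0)·(2/9) + (6)·(2/9) + (7)·(5/9) = 47/9.
3: (2)·(2/9) + (9)·(2/9) + (3)·(5/9) = 37/9.
The best pure response is 1 with expected payoff 26/3.

26/3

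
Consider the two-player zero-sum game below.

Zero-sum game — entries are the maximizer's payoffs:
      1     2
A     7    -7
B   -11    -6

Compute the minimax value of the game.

Row minima are -7 and -11, so the maximizer's maximin is -7; column maxima are 7 and -6, so the minimizer's minimax is -6. These differ, so the equilibrium is in mixed strategies.
Let the maximizer play A with probability p. The minimizer is indifferent when 7p − 11(1−p) = −7p − 6(1−p), giving p = 5/19.
Let the minimizer play 1 with probability q. The maximizer is indifferent when 7q − 7(1−q) = −11q − 6(1−q), giving q = 1/19.
The value is 7·(1/19) + (-7)·(18/19) = -119/19.

-119/19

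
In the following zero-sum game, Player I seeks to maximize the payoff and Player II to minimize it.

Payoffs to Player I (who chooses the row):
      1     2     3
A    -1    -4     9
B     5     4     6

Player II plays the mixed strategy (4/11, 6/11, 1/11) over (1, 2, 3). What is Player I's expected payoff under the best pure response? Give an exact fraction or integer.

A: (-1)·(4/11) + (-4)·(6/11) + (9)·(1/11) = -19/11.
B: (5)·(4/11) + (4)·(6/11) + (6)·(1/11) = 50/11.
The best pure response is B with expected payoff 50/11.

50/11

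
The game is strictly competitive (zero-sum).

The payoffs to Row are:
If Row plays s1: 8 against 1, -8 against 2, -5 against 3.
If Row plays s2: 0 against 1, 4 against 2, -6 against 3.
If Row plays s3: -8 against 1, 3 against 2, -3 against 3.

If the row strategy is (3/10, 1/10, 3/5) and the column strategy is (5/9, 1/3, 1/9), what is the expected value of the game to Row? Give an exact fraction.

-11/6

Against (5/9, 1/3, 1/9), each row's expected payoff is s1: 11/9; s2: 2/3; s3: -34/9.
Taking the (3/10, 1/10, 3/5)-weighted average: (3/10)·(11/9) + (1/10)·(2/3) + (3/5)·(-34/9) = -11/6.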